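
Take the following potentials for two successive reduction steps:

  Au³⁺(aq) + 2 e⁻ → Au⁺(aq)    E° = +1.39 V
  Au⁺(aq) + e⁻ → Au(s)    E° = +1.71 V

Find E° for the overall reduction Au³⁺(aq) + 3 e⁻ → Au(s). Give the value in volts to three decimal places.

+1.497 V

Standard free energies of sequential steps add: ΔG°₃ = ΔG°₁ + ΔG°₂, so n₃E°₃ = n₁E°₁ + n₂E°₂.
E°₃ = (2×+1.39 + 1×+1.71) / 3 = (+4.490) / 3 = +1.497 V.
Simply averaging or adding the two E° values would be wrong; the electron-weighted sum is required.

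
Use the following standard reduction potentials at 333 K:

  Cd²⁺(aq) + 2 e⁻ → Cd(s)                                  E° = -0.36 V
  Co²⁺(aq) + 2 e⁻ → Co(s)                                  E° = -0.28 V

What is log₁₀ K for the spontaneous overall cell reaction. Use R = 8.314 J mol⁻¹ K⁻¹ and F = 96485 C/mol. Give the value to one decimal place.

Cathode: Co²⁺/Co; anode: Cd²⁺/Cd. E°cell = (-0.28) − (-0.36) = +0.08 V, with n = 2.
ΔG° = −nFE° = −RT ln K, so ln K = nFE°/(RT) = (2)(96485)(+0.08) / ((8.314)(333)) = 5.576.
log₁₀ K = 5.576 / ln 10 = 2.4.

2.4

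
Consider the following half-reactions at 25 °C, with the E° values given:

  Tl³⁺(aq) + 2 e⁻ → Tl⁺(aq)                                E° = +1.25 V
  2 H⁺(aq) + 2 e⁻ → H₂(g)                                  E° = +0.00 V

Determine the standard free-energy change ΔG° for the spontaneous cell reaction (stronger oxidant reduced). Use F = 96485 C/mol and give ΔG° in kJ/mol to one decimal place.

-241.2 kJ/mol

Tl³⁺/Tl⁺ (E° = +1.25 V) is the cathode; H⁺/H₂ (E° = +0.00 V) is the anode, so E°cell = +1.25 V.
Balancing electrons gives n = 2 (lcm of 2 and 2).
ΔG° = −nFE° = −(2)(96485)(+1.25) = -241,212 J = -241.2 kJ/mol.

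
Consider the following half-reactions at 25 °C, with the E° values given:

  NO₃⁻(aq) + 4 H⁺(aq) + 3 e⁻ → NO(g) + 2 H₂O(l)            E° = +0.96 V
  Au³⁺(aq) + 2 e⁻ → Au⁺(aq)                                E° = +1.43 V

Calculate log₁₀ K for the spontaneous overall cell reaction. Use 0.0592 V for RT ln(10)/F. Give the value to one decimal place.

Cathode: Au³⁺/Au⁺; anode: NO₃⁻/NO. E°cell = +0.47 V, n = 6.
log K = nE°cell / 0.0592 = (6)(+0.47) / 0.0592 = 47.6.

47.6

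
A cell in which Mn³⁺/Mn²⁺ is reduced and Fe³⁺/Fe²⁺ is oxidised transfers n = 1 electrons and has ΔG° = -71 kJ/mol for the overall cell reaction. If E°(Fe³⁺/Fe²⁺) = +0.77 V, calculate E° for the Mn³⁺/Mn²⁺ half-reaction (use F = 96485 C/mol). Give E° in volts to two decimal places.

+1.51 V

E°cell = −ΔG°/(nF) = −(-71×10³)/((1)(96485)) = +0.736 V.
Since Mn³⁺/Mn²⁺ is the cathode and Fe³⁺/Fe²⁺ the anode, E°cell = E°(Mn³⁺/Mn²⁺) − E°(Fe³⁺/Fe²⁺).
So E°(Mn³⁺/Mn²⁺) = E°cell + E°(Fe³⁺/Fe²⁺) = +0.736 + (+0.77) = +1.51 V.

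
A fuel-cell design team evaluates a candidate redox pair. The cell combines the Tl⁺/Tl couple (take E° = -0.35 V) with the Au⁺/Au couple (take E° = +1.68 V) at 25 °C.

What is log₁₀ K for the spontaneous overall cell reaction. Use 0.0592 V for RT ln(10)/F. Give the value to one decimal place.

Cathode: Au⁺/Au; anode: Tl⁺/Tl. E°cell = +2.03 V, n = 1.
log K = nE°cell / 0.0592 = (1)(+2.03) / 0.0592 = 34.3.

34.3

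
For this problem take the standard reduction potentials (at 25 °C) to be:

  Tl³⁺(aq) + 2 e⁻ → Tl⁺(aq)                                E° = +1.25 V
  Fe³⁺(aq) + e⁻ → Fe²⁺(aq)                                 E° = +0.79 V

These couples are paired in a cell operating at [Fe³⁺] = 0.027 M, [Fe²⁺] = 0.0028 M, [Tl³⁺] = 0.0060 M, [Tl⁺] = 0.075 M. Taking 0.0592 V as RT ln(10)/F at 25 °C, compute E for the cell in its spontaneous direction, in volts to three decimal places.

+0.369 V

Tl³⁺/Tl⁺ is the cathode (higher E°), Fe³⁺/Fe²⁺ the anode: E°cell = +1.25 − (+0.79) = +0.46 V, n = 2.
Overall: Tl³⁺(aq) + 2 Fe²⁺(aq) → Tl⁺(aq) + 2 Fe³⁺(aq)
Q = [Tl⁺]·[Fe³⁺]^2 / ([Tl³⁺]·[Fe²⁺]^2); log Q = 3.065.
E = E° − (0.0592/n) log Q = +0.46 − (0.0592/2)(3.065) = +0.369 V.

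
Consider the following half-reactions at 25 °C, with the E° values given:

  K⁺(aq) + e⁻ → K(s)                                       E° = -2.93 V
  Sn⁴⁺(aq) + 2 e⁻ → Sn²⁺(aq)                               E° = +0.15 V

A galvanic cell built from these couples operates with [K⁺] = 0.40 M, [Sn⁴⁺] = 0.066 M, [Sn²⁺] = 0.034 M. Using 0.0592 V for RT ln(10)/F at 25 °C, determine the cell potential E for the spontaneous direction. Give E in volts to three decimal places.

+3.112 V

Sn⁴⁺/Sn²⁺ is the cathode (higher E°), K⁺/K the anode: E°cell = +0.15 − (-2.93) = +3.08 V, n = 2.
Overall: Sn⁴⁺(aq) + 2 K(s) → Sn²⁺(aq) + 2 K⁺(aq)
Q = [Sn²⁺]·[K⁺]^2 / ([Sn⁴⁺]); log Q = -1.084.
E = E° − (0.0592/n) log Q = +3.08 − (0.0592/2)(-1.084) = +3.112 V.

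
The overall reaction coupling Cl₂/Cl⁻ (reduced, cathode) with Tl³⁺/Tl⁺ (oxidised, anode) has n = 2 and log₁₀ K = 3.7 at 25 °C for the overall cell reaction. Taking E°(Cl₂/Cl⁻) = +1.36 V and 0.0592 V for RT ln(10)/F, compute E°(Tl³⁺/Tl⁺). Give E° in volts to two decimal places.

E°cell = (0.0592/n)·log K = (0.0592/2)(3.7) = +0.110 V.
Since Cl₂/Cl⁻ is the cathode and Tl³⁺/Tl⁺ the anode, E°cell = E°(Cl₂/Cl⁻) − E°(Tl³⁺/Tl⁺).
So E°(Tl³⁺/Tl⁺) = E°(Cl₂/Cl⁻) − E°cell = (+1.36) − (+0.110) = +1.25 V.

+1.25 V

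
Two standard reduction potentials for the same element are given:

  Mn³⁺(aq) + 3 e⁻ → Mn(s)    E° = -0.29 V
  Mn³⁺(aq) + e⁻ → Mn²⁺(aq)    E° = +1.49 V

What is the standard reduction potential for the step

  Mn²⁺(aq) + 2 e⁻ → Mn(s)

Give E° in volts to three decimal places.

-1.180 V

Sequential free energies add, so n₃E°₃ = n₁E°₁ + n₂E°₂.
With n₃ = 3, and the known step contributing 1×(+1.49) V, the unknown satisfies 2·E° = 3×(-0.29) − 1×(+1.49) = -2.360.
E° = -2.360 / 2 = -1.180 V.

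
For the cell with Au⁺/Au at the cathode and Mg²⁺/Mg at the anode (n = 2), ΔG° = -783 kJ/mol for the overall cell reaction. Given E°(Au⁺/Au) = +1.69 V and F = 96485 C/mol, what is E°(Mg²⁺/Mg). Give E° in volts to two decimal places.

E°cell = −ΔG°/(nF) = −(-783×10³)/((2)(96485)) = +4.058 V.
Since Au⁺/Au is the cathode and Mg²⁺/Mg the anode, E°cell = E°(Au⁺/Au) − E°(Mg²⁺/Mg).
So E°(Mg²⁺/Mg) = E°(Au⁺/Au) − E°cell = (+1.69) − (+4.058) = -2.37 V.

-2.37 V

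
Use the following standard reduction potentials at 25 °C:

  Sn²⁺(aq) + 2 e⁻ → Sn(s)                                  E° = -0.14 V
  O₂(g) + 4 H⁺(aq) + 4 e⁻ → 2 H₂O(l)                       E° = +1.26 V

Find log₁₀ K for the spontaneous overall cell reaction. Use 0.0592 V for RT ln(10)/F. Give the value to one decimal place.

Cathode: O₂/H₂O; anode: Sn²⁺/Sn. E°cell = +1.40 V, n = 4.
log K = nE°cell / 0.0592 = (4)(+1.40) / 0.0592 = 94.6.

94.6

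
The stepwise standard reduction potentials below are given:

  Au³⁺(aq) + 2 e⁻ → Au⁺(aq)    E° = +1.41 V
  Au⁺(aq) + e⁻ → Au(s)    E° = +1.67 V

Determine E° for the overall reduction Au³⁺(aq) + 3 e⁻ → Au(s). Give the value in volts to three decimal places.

Since ΔG° = −nFE° is additive over sequential reductions, n₃E°₃ = n₁E°₁ + n₂E°₂.
E°₃ = (2×+1.41 + 1×+1.67) / 3 = (+4.490) / 3 = +1.497 V.
Simply averaging or adding the two E° values would be wrong; the electron-weighted sum is required.

+1.497 V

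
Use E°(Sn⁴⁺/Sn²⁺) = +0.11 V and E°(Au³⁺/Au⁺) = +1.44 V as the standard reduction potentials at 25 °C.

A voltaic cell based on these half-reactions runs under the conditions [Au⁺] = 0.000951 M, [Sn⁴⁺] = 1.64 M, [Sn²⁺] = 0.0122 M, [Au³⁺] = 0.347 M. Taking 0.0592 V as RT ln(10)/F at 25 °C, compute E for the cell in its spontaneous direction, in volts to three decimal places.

Au³⁺/Au⁺ is the cathode (higher E°), Sn⁴⁺/Sn²⁺ the anode: E°cell = +1.44 − (+0.11) = +1.33 V, n = 2.
Overall: Au³⁺(aq) + Sn²⁺(aq) → Au⁺(aq) + Sn⁴⁺(aq)
Q = [Au⁺]·[Sn⁴⁺] / ([Au³⁺]·[Sn²⁺]); log Q = -0.434.
E = E° − (0.0592/n) log Q = +1.33 − (0.0592/2)(-0.434) = +1.343 V.

+1.343 V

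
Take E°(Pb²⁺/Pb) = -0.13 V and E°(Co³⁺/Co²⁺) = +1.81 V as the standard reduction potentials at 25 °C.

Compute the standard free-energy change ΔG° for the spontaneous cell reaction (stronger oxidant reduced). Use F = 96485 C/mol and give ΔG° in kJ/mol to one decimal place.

-374.4 kJ/mol

Co³⁺/Co²⁺ (E° = +1.81 V) is the cathode; Pb²⁺/Pb (E° = -0.13 V) is the anode, so E°cell = +1.94 V.
Balancing electrons gives n = 2 (lcm of 1 and 2).
ΔG° = −nFE° = −(2)(96485)(+1.94) = -374,362 J = -374.4 kJ/mol.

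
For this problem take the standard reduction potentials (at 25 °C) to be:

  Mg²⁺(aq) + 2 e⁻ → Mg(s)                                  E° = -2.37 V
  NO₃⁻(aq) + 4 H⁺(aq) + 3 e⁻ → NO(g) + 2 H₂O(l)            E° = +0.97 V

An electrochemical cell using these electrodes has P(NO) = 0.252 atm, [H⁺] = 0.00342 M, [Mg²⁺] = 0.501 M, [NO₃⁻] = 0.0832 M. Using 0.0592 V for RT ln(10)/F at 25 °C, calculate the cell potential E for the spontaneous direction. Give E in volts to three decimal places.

NO₃⁻/NO is the cathode (higher E°), Mg²⁺/Mg the anode: E°cell = +0.97 − (-2.37) = +3.34 V, n = 6.
Overall: 2 NO₃⁻(aq) + 8 H⁺(aq) + 3 Mg(s) → 2 NO(g) + 4 H₂O(l) + 3 Mg²⁺(aq)
Q = P(NO)^2·[Mg²⁺]^3 / ([NO₃⁻]^2·[H⁺]^8); log Q = 19.790.
E = E° − (0.0592/n) log Q = +3.34 − (0.0592/6)(19.790) = +3.145 V.

+3.145 V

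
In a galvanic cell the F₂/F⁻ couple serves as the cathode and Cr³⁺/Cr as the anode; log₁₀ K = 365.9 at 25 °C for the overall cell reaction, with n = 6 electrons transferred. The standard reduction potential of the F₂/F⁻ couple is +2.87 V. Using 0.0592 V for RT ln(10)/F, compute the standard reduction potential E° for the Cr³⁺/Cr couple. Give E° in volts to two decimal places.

E°cell = (0.0592/n)·log K = (0.0592/6)(365.9) = +3.610 V.
Since F₂/F⁻ is the cathode and Cr³⁺/Cr the anode, E°cell = E°(F₂/F⁻) − E°(Cr³⁺/Cr).
So E°(Cr³⁺/Cr) = E°(F₂/F⁻) − E°cell = (+2.87) − (+3.610) = -0.74 V.

-0.74 V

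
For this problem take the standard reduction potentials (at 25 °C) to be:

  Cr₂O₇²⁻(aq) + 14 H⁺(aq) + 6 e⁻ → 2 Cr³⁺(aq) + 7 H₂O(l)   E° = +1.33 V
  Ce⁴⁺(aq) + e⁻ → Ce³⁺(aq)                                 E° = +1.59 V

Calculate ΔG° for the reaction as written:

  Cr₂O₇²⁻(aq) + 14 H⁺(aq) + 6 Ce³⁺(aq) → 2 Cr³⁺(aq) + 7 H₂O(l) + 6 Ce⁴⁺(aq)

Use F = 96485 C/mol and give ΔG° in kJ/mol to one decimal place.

+150.5 kJ/mol

As written, Cr₂O₇²⁻/Cr³⁺ is reduced (cathode) and Ce⁴⁺/Ce³⁺ is oxidised (anode), so E°cell = (+1.33) − (+1.59) = -0.26 V.
Balancing electrons gives n = 6.
ΔG° = −nFE° = −(6)(96485)(-0.26) = 150,517 J = +150.5 kJ/mol.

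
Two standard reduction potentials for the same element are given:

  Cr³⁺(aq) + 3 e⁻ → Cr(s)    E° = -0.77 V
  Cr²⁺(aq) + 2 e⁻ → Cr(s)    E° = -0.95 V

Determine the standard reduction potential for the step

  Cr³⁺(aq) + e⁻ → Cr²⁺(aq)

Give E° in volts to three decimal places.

-0.410 V

Sequential free energies add, so n₃E°₃ = n₁E°₁ + n₂E°₂.
With n₃ = 3, and the known step contributing 2×(-0.95) V, the unknown satisfies 1·E° = 3×(-0.77) − 2×(-0.95) = -0.410.
E° = -0.410 / 1 = -0.410 V.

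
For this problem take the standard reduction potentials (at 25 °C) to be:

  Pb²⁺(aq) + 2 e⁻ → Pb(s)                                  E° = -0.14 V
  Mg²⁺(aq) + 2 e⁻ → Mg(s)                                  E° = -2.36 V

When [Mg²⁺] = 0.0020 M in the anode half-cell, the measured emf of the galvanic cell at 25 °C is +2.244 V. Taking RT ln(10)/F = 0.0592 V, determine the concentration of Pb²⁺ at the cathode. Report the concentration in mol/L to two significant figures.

Pb²⁺/Pb is the cathode, Mg²⁺/Mg the anode: E°cell = +2.22 V, n = 2.
Overall reaction: Pb²⁺(aq) + Mg(s) → Pb(s) + Mg²⁺(aq); Q = [Mg²⁺]^1/[Pb²⁺]^1.
From E = E° − (0.0592/n) log Q: log Q = (E° − E)·n/0.0592 = (+2.22 − (+2.244))·2/0.0592 = -0.8108.
So 1·log[Pb²⁺] = 1·log(0.002) − log Q = -2.6990 − (-0.8108) = -1.8882; [Pb²⁺] = 10^(-1.8882) ≈ 0.013 M.

0.013 M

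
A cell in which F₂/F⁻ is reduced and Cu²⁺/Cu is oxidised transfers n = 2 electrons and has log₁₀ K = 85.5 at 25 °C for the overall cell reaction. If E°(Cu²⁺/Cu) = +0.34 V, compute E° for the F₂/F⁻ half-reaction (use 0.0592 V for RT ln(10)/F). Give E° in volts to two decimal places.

E°cell = (0.0592/n)·log K = (0.0592/2)(85.5) = +2.531 V.
Since F₂/F⁻ is the cathode and Cu²⁺/Cu the anode, E°cell = E°(F₂/F⁻) − E°(Cu²⁺/Cu).
So E°(F₂/F⁻) = E°cell + E°(Cu²⁺/Cu) = +2.531 + (+0.34) = +2.87 V.

+2.87 V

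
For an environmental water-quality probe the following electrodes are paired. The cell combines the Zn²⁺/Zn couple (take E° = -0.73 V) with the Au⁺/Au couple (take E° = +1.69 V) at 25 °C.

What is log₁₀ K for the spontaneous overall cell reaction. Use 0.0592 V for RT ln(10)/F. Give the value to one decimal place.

Cathode: Au⁺/Au; anode: Zn²⁺/Zn. E°cell = +2.42 V, n = 2.
log K = nE°cell / 0.0592 = (2)(+2.42) / 0.0592 = 81.8.

81.8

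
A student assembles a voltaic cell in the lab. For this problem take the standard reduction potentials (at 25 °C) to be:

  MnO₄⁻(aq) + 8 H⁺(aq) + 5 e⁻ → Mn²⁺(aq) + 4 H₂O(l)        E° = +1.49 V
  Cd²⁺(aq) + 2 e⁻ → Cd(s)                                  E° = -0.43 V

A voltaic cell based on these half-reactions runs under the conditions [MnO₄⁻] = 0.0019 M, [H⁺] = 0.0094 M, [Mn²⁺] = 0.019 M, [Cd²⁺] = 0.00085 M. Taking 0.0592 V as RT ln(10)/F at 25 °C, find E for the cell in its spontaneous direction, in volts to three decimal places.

MnO₄⁻/Mn²⁺ is the cathode (higher E°), Cd²⁺/Cd the anode: E°cell = +1.49 − (-0.43) = +1.92 V, n = 10.
Overall: 2 MnO₄⁻(aq) + 16 H⁺(aq) + 5 Cd(s) → 2 Mn²⁺(aq) + 8 H₂O(l) + 5 Cd²⁺(aq)
Q = [Mn²⁺]^2·[Cd²⁺]^5 / ([MnO₄⁻]^2·[H⁺]^16); log Q = 19.077.
E = E° − (0.0592/n) log Q = +1.92 − (0.0592/10)(19.077) = +1.807 V.

+1.807 V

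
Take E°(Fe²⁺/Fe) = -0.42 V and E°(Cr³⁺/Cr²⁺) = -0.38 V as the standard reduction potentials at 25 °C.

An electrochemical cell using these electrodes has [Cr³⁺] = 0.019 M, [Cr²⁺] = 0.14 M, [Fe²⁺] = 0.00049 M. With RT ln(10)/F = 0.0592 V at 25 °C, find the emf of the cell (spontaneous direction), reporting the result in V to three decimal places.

Cr³⁺/Cr²⁺ is the cathode (higher E°), Fe²⁺/Fe the anode: E°cell = -0.38 − (-0.42) = +0.04 V, n = 2.
Overall: 2 Cr³⁺(aq) + Fe(s) → 2 Cr²⁺(aq) + Fe²⁺(aq)
Q = [Cr²⁺]^2·[Fe²⁺] / ([Cr³⁺]^2); log Q = -1.575.
E = E° − (0.0592/n) log Q = +0.04 − (0.0592/2)(-1.575) = +0.087 V.

+0.087 V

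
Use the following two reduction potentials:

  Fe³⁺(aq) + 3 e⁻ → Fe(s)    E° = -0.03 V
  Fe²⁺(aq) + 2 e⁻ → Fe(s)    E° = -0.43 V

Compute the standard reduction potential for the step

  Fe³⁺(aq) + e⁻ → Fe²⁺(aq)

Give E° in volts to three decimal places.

+0.770 V

Sequential free energies add, so n₃E°₃ = n₁E°₁ + n₂E°₂.
With n₃ = 3, and the known step contributing 2×(-0.43) V, the unknown satisfies 1·E° = 3×(-0.03) − 2×(-0.43) = +0.770.
E° = +0.770 / 1 = +0.770 V.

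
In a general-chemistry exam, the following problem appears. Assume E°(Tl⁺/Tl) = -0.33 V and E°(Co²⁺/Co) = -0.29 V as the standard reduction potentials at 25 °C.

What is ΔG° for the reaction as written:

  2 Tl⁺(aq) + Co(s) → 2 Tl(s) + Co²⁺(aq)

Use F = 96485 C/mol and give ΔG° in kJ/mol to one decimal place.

+7.7 kJ/mol

As written, Tl⁺/Tl is reduced (cathode) and Co²⁺/Co is oxidised (anode), so E°cell = (-0.33) − (-0.29) = -0.04 V.
Balancing electrons gives n = 2.
ΔG° = −nFE° = −(2)(96485)(-0.04) = 7,719 J = +7.7 kJ/mol.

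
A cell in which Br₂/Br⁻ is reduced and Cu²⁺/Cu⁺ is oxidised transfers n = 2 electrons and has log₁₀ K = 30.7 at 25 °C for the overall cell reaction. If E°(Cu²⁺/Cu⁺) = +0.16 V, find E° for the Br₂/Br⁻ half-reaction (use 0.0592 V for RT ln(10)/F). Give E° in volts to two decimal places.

+1.07 V

E°cell = (0.0592/n)·log K = (0.0592/2)(30.7) = +0.909 V.
Since Br₂/Br⁻ is the cathode and Cu²⁺/Cu⁺ the anode, E°cell = E°(Br₂/Br⁻) − E°(Cu²⁺/Cu⁺).
So E°(Br₂/Br⁻) = E°cell + E°(Cu²⁺/Cu⁺) = +0.909 + (+0.16) = +1.07 V.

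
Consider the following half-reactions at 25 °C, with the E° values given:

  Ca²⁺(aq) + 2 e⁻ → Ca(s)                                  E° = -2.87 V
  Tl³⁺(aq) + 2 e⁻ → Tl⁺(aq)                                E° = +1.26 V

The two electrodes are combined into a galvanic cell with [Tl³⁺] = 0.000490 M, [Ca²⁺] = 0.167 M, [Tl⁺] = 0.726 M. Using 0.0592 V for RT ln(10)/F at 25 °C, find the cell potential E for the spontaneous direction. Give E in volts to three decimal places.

+4.059 V

Tl³⁺/Tl⁺ is the cathode (higher E°), Ca²⁺/Ca the anode: E°cell = +1.26 − (-2.87) = +4.13 V, n = 2.
Overall: Tl³⁺(aq) + Ca(s) → Tl⁺(aq) + Ca²⁺(aq)
Q = [Tl⁺]·[Ca²⁺] / ([Tl³⁺]); log Q = 2.393.
E = E° − (0.0592/n) log Q = +4.13 − (0.0592/2)(2.393) = +4.059 V.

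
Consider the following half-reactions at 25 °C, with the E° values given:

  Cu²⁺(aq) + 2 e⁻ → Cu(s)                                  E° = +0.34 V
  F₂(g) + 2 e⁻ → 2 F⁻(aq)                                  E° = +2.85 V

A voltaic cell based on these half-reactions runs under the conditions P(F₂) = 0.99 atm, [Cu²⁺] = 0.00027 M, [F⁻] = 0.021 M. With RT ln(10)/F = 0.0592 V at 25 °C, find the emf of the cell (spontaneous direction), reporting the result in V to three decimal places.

+2.715 V

F₂/F⁻ is the cathode (higher E°), Cu²⁺/Cu the anode: E°cell = +2.85 − (+0.34) = +2.51 V, n = 2.
Overall: F₂(g) + Cu(s) → 2 F⁻(aq) + Cu²⁺(aq)
Q = [F⁻]^2·[Cu²⁺] / (P(F₂)); log Q = -6.920.
E = E° − (0.0592/n) log Q = +2.51 − (0.0592/2)(-6.920) = +2.715 V.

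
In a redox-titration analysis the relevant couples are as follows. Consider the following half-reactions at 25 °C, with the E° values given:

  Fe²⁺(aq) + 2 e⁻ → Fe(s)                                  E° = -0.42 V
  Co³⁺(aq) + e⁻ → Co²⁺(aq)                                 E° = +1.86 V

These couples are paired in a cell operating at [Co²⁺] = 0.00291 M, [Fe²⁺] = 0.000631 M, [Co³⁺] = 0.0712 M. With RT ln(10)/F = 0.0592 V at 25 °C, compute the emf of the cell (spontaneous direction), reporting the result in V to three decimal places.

Co³⁺/Co²⁺ is the cathode (higher E°), Fe²⁺/Fe the anode: E°cell = +1.86 − (-0.42) = +2.28 V, n = 2.
Overall: 2 Co³⁺(aq) + Fe(s) → 2 Co²⁺(aq) + Fe²⁺(aq)
Q = [Co²⁺]^2·[Fe²⁺] / ([Co³⁺]^2); log Q = -5.977.
E = E° − (0.0592/n) log Q = +2.28 − (0.0592/2)(-5.977) = +2.457 V.

+2.457 V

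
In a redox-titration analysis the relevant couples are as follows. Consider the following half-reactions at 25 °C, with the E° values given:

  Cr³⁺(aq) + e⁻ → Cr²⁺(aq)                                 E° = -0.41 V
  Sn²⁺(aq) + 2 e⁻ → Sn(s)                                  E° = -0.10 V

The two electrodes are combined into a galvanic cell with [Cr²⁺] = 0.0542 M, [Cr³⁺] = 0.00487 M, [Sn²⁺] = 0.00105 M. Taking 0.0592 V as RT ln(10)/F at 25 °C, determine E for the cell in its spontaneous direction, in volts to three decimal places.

Sn²⁺/Sn is the cathode (higher E°), Cr³⁺/Cr²⁺ the anode: E°cell = -0.10 − (-0.41) = +0.31 V, n = 2.
Overall: Sn²⁺(aq) + 2 Cr²⁺(aq) → Sn(s) + 2 Cr³⁺(aq)
Q = [Cr³⁺]^2 / ([Sn²⁺]·[Cr²⁺]^2); log Q = 0.886.
E = E° − (0.0592/n) log Q = +0.31 − (0.0592/2)(0.886) = +0.284 V.

+0.284 V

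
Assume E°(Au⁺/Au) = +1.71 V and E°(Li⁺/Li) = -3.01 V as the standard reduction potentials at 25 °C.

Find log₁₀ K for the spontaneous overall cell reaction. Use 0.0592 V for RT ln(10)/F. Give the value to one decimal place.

79.7

Cathode: Au⁺/Au; anode: Li⁺/Li. E°cell = +4.72 V, n = 1.
log K = nE°cell / 0.0592 = (1)(+4.72) / 0.0592 = 79.7.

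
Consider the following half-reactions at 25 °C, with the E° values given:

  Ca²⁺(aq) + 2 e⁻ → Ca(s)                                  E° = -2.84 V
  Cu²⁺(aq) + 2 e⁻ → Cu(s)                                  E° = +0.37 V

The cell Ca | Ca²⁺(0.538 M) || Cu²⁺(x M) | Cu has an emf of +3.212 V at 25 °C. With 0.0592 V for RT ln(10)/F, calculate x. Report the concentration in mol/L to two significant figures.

0.63 M

Cu²⁺/Cu is the cathode, Ca²⁺/Ca the anode: E°cell = +3.21 V, n = 2.
Overall reaction: Cu²⁺(aq) + Ca(s) → Cu(s) + Ca²⁺(aq); Q = [Ca²⁺]^1/[Cu²⁺]^1.
From E = E° − (0.0592/n) log Q: log Q = (E° − E)·n/0.0592 = (+3.21 − (+3.212))·2/0.0592 = -0.0676.
So 1·log[Cu²⁺] = 1·log(0.538) − log Q = -0.2692 − (-0.0676) = -0.2016; [Cu²⁺] = 10^(-0.2016) ≈ 0.63 M.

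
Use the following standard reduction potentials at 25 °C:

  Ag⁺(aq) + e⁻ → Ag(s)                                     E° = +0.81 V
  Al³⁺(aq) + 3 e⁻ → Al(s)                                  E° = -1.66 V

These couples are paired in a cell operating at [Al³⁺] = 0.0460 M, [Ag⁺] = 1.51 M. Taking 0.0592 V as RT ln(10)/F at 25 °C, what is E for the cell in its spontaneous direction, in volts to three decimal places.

+2.507 V

Ag⁺/Ag is the cathode (higher E°), Al³⁺/Al the anode: E°cell = +0.81 − (-1.66) = +2.47 V, n = 3.
Overall: 3 Ag⁺(aq) + Al(s) → 3 Ag(s) + Al³⁺(aq)
Q = [Al³⁺] / ([Ag⁺]^3); log Q = -1.874.
E = E° − (0.0592/n) log Q = +2.47 − (0.0592/3)(-1.874) = +2.507 V.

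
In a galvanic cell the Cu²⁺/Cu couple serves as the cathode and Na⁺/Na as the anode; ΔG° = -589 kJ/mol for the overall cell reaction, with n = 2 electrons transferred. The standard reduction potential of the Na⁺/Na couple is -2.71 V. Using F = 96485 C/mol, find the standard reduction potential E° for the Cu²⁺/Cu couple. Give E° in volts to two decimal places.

E°cell = −ΔG°/(nF) = −(-589×10³)/((2)(96485)) = +3.052 V.
Since Cu²⁺/Cu is the cathode and Na⁺/Na the anode, E°cell = E°(Cu²⁺/Cu) − E°(Na⁺/Na).
So E°(Cu²⁺/Cu) = E°cell + E°(Na⁺/Na) = +3.052 + (-2.71) = +0.34 V.

+0.34 V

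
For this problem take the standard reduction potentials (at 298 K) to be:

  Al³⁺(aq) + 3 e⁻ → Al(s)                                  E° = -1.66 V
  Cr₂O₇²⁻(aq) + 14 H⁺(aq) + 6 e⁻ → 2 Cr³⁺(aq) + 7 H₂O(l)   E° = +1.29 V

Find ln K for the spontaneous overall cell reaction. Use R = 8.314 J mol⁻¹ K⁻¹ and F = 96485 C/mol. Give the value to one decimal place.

Cathode: Cr₂O₇²⁻/Cr³⁺; anode: Al³⁺/Al. E°cell = (+1.29) − (-1.66) = +2.95 V, with n = 6.
ΔG° = −nFE° = −RT ln K, so ln K = nFE°/(RT) = (6)(96485)(+2.95) / ((8.314)(298)) = 689.298.

689.3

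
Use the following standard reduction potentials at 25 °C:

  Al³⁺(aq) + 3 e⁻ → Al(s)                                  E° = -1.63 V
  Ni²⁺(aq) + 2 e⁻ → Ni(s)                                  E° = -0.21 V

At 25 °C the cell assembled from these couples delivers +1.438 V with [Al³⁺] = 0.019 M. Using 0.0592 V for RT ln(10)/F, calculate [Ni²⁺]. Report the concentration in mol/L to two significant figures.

Ni²⁺/Ni is the cathode, Al³⁺/Al the anode: E°cell = +1.42 V, n = 6.
Overall reaction: 3 Ni²⁺(aq) + 2 Al(s) → 3 Ni(s) + 2 Al³⁺(aq); Q = [Al³⁺]^2/[Ni²⁺]^3.
From E = E° − (0.0592/n) log Q: log Q = (E° − E)·n/0.0592 = (+1.42 − (+1.438))·6/0.0592 = -1.8243.
So 3·log[Ni²⁺] = 2·log(0.019) − log Q = -3.4425 − (-1.8243) = -1.6182; log[Ni²⁺] = -1.6182 / 3 = -0.5394; [Ni²⁺] = 10^(-0.5394) ≈ 0.29 M.

0.29 M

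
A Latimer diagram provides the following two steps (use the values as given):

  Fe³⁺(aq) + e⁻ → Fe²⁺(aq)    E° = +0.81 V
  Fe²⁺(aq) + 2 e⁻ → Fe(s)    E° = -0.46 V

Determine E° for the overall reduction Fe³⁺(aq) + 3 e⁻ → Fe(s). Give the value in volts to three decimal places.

-0.037 V

Since ΔG° = −nFE° is additive over sequential reductions, n₃E°₃ = n₁E°₁ + n₂E°₂.
E°₃ = (1×+0.81 + 2×-0.46) / 3 = (-0.110) / 3 = -0.037 V.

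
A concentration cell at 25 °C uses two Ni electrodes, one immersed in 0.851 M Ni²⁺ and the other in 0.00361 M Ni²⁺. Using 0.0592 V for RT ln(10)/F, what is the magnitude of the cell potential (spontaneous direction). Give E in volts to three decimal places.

For a concentration cell E°cell = 0. The 0.851 M side is the cathode (reduction is favoured where [Ni²⁺] is higher).
With n = 2, E = −(0.0592/2) log([Ni²⁺]ₐₙ/[Ni²⁺]꜀ₐₜ) = −(0.0592/2) log(0.00361/0.851) = −(0.0592/2)(-2.372) = +0.070 V.

+0.070 V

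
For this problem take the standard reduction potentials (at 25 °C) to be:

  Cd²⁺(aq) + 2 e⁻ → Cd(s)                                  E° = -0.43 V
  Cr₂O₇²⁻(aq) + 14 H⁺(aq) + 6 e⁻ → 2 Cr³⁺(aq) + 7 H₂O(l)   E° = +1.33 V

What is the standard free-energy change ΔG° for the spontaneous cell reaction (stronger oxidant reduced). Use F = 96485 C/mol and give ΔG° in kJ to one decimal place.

-1018.9 kJ

Cr₂O₇²⁻/Cr³⁺ (E° = +1.33 V) is the cathode; Cd²⁺/Cd (E° = -0.43 V) is the anode, so E°cell = +1.76 V.
Balancing electrons gives n = 6 (lcm of 6 and 2).
ΔG° = −nFE° = −(6)(96485)(+1.76) = -1,018,882 J = -1018.9 kJ.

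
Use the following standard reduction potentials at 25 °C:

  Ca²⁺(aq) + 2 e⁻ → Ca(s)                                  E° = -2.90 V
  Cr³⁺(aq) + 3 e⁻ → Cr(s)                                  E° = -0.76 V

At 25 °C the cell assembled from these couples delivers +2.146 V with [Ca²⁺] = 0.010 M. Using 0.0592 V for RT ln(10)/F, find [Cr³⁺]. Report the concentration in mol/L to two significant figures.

Cr³⁺/Cr is the cathode, Ca²⁺/Ca the anode: E°cell = +2.14 V, n = 6.
Overall reaction: 2 Cr³⁺(aq) + 3 Ca(s) → 2 Cr(s) + 3 Ca²⁺(aq); Q = [Ca²⁺]^3/[Cr³⁺]^2.
From E = E° − (0.0592/n) log Q: log Q = (E° − E)·n/0.0592 = (+2.14 − (+2.146))·6/0.0592 = -0.6081.
So 2·log[Cr³⁺] = 3·log(0.01) − log Q = -6.0000 − (-0.6081) = -5.3919; log[Cr³⁺] = -5.3919 / 2 = -2.6959; [Cr³⁺] = 10^(-2.6959) ≈ 0.0020 M.

0.0020 M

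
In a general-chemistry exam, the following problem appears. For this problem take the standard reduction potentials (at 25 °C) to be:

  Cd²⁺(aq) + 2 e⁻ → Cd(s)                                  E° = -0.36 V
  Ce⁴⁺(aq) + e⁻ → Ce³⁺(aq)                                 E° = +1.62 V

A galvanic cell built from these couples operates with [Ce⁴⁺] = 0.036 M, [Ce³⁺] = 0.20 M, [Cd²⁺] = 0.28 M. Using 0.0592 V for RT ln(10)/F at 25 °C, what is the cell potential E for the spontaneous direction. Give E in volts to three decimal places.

+1.952 V

Ce⁴⁺/Ce³⁺ is the cathode (higher E°), Cd²⁺/Cd the anode: E°cell = +1.62 − (-0.36) = +1.98 V, n = 2.
Overall: 2 Ce⁴⁺(aq) + Cd(s) → 2 Ce³⁺(aq) + Cd²⁺(aq)
Q = [Ce³⁺]^2·[Cd²⁺] / ([Ce⁴⁺]^2); log Q = 0.937.
E = E° − (0.0592/n) log Q = +1.98 − (0.0592/2)(0.937) = +1.952 V.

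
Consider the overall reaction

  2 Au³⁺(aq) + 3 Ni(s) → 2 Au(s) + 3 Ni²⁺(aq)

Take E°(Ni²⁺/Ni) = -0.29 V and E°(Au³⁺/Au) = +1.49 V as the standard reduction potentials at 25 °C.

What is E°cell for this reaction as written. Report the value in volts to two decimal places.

+1.78 V

The Au³⁺/Au couple has the higher reduction potential, so it is the cathode; Ni²⁺/Ni is oxidised at the anode.
E°cell = E°(cathode) − E°(anode) = (+1.49) − (-0.29) = +1.78 V.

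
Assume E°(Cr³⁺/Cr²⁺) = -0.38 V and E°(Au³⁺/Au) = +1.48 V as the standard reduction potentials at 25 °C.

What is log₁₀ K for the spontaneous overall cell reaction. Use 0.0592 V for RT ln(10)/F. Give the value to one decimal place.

Cathode: Au³⁺/Au; anode: Cr³⁺/Cr²⁺. E°cell = +1.86 V, n = 3.
log K = nE°cell / 0.0592 = (3)(+1.86) / 0.0592 = 94.3.

94.3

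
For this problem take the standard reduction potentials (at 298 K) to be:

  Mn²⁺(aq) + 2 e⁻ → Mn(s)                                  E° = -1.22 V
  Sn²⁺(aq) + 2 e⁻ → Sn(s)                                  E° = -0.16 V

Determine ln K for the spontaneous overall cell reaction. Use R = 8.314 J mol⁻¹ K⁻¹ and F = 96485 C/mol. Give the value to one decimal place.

Cathode: Sn²⁺/Sn; anode: Mn²⁺/Mn. E°cell = (-0.16) − (-1.22) = +1.06 V, with n = 2.
ΔG° = −nFE° = −RT ln K, so ln K = nFE°/(RT) = (2)(96485)(+1.06) / ((8.314)(298)) = 82.560.

82.6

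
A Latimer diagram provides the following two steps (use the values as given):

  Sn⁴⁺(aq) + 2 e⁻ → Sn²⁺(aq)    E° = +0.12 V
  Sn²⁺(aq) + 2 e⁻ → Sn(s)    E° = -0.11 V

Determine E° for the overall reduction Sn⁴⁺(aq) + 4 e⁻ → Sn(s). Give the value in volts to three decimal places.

+0.005 V

Since ΔG° = −nFE° is additive over sequential reductions, n₃E°₃ = n₁E°₁ + n₂E°₂.
E°₃ = (2×+0.12 + 2×-0.11) / 4 = (+0.020) / 4 = +0.005 V.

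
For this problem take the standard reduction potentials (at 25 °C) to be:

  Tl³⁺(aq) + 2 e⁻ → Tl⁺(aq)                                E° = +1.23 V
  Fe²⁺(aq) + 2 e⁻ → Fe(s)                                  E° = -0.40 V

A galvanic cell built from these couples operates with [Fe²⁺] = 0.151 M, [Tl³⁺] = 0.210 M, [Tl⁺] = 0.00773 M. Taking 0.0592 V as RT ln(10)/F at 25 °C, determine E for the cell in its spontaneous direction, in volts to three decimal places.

Tl³⁺/Tl⁺ is the cathode (higher E°), Fe²⁺/Fe the anode: E°cell = +1.23 − (-0.40) = +1.63 V, n = 2.
Overall: Tl³⁺(aq) + Fe(s) → Tl⁺(aq) + Fe²⁺(aq)
Q = [Tl⁺]·[Fe²⁺] / ([Tl³⁺]); log Q = -2.255.
E = E° − (0.0592/n) log Q = +1.63 − (0.0592/2)(-2.255) = +1.697 V.

+1.697 V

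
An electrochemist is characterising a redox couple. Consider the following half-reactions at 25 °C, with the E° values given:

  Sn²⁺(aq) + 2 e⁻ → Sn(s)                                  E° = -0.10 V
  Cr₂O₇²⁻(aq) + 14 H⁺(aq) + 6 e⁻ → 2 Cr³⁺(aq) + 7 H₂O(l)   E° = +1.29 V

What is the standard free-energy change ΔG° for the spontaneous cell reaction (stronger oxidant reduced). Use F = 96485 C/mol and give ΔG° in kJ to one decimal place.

-804.7 kJ

Cr₂O₇²⁻/Cr³⁺ (E° = +1.29 V) is the cathode; Sn²⁺/Sn (E° = -0.10 V) is the anode, so E°cell = +1.39 V.
Balancing electrons gives n = 6 (lcm of 6 and 2).
ΔG° = −nFE° = −(6)(96485)(+1.39) = -804,685 J = -804.7 kJ.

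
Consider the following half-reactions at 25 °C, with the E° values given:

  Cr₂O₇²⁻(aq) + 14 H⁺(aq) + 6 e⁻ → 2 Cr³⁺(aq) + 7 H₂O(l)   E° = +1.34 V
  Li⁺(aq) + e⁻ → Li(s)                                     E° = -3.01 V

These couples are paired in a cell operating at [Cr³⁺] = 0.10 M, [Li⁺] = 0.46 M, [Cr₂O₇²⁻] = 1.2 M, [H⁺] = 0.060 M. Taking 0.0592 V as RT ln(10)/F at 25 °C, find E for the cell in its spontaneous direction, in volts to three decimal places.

Cr₂O₇²⁻/Cr³⁺ is the cathode (higher E°), Li⁺/Li the anode: E°cell = +1.34 − (-3.01) = +4.35 V, n = 6.
Overall: Cr₂O₇²⁻(aq) + 14 H⁺(aq) + 6 Li(s) → 2 Cr³⁺(aq) + 7 H₂O(l) + 6 Li⁺(aq)
Q = [Cr³⁺]^2·[Li⁺]^6 / ([Cr₂O₇²⁻]·[H⁺]^14); log Q = 13.003.
E = E° − (0.0592/n) log Q = +4.35 − (0.0592/6)(13.003) = +4.222 V.

+4.222 V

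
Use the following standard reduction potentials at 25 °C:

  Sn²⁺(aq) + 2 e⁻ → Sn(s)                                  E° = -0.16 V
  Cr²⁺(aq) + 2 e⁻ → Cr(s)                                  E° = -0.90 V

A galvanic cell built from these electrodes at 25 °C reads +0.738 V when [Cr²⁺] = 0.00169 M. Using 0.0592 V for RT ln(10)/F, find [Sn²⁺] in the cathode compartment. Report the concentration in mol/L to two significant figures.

0.0014 M

Sn²⁺/Sn is the cathode, Cr²⁺/Cr the anode: E°cell = +0.74 V, n = 2.
Overall reaction: Sn²⁺(aq) + Cr(s) → Sn(s) + Cr²⁺(aq); Q = [Cr²⁺]^1/[Sn²⁺]^1.
From E = E° − (0.0592/n) log Q: log Q = (E° − E)·n/0.0592 = (+0.74 − (+0.738))·2/0.0592 = 0.0676.
So 1·log[Sn²⁺] = 1·log(0.00169) − log Q = -2.7721 − (0.0676) = -2.8397; [Sn²⁺] = 10^(-2.8397) ≈ 0.0014 M.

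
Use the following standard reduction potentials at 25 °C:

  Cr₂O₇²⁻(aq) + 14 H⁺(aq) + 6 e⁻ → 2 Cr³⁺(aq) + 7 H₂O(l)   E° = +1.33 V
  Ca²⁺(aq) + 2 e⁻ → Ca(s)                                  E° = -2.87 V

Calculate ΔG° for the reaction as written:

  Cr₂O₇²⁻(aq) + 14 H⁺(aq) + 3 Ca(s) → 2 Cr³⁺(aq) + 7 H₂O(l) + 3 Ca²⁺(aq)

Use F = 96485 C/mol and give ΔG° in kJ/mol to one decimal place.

As written, Cr₂O₇²⁻/Cr³⁺ is reduced (cathode) and Ca²⁺/Ca is oxidised (anode), so E°cell = (+1.33) − (-2.87) = +4.20 V.
Balancing electrons gives n = 6.
ΔG° = −nFE° = −(6)(96485)(+4.20) = -2,431,422 J = -2431.4 kJ/mol.

-2431.4 kJ/mol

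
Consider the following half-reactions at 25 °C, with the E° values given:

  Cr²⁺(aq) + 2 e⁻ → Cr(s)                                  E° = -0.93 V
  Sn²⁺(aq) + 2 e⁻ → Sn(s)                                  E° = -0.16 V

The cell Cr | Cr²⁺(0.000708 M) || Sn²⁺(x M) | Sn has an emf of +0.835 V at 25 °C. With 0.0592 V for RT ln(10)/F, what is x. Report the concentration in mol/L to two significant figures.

Sn²⁺/Sn is the cathode, Cr²⁺/Cr the anode: E°cell = +0.77 V, n = 2.
Overall reaction: Sn²⁺(aq) + Cr(s) → Sn(s) + Cr²⁺(aq); Q = [Cr²⁺]^1/[Sn²⁺]^1.
From E = E° − (0.0592/n) log Q: log Q = (E° − E)·n/0.0592 = (+0.77 − (+0.835))·2/0.0592 = -2.1959.
So 1·log[Sn²⁺] = 1·log(0.000708) − log Q = -3.1500 − (-2.1959) = -0.9541; [Sn²⁺] = 10^(-0.9541) ≈ 0.11 M.

0.11 M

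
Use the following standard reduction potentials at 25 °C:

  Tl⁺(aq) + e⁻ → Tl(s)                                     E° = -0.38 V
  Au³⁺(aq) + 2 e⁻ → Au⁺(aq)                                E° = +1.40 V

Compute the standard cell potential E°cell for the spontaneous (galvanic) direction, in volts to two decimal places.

The Au³⁺/Au⁺ couple has the higher reduction potential, so it is the cathode; Tl⁺/Tl is oxidised at the anode.
E°cell = E°(cathode) − E°(anode) = (+1.40) − (-0.38) = +1.78 V.

+1.78 V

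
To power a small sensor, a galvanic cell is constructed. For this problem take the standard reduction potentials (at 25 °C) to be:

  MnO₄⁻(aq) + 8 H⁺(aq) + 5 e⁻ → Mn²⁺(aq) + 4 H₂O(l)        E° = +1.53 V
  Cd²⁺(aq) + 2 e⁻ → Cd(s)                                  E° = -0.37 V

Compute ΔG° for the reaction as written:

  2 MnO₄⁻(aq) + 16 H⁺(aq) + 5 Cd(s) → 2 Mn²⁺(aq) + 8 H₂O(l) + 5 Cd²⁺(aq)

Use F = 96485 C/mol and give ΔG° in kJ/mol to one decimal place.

As written, MnO₄⁻/Mn²⁺ is reduced (cathode) and Cd²⁺/Cd is oxidised (anode), so E°cell = (+1.53) − (-0.37) = +1.90 V.
Balancing electrons gives n = 10.
ΔG° = −nFE° = −(10)(96485)(+1.90) = -1,833,215 J = -1833.2 kJ/mol.

-1833.2 kJ/mol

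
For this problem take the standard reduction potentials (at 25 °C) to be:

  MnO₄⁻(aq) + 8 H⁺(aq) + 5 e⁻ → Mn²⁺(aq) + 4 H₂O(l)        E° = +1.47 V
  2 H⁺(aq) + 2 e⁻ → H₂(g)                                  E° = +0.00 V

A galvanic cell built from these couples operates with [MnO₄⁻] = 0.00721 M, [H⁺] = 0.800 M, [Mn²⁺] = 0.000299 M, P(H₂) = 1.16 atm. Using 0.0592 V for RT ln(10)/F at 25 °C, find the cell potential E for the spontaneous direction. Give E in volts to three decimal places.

+1.485 V

MnO₄⁻/Mn²⁺ is the cathode (higher E°), H⁺/H₂ the anode: E°cell = +1.47 − (+0.00) = +1.47 V, n = 10.
Overall: 2 MnO₄⁻(aq) + 6 H⁺(aq) + 5 H₂(g) → 2 Mn²⁺(aq) + 8 H₂O(l)
Q = [Mn²⁺]^2 / ([MnO₄⁻]^2·[H⁺]^6·P(H₂)^5); log Q = -2.505.
E = E° − (0.0592/n) log Q = +1.47 − (0.0592/10)(-2.505) = +1.485 V.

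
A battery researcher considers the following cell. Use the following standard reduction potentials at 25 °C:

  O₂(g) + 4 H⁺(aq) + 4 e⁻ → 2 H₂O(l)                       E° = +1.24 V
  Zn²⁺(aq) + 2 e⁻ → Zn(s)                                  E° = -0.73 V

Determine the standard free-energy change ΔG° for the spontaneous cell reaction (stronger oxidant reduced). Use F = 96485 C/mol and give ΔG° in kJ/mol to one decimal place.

O₂/H₂O (E° = +1.24 V) is the cathode; Zn²⁺/Zn (E° = -0.73 V) is the anode, so E°cell = +1.97 V.
Balancing electrons gives n = 4 (lcm of 4 and 2).
ΔG° = −nFE° = −(4)(96485)(+1.97) = -760,302 J = -760.3 kJ/mol.

-760.3 kJ/mol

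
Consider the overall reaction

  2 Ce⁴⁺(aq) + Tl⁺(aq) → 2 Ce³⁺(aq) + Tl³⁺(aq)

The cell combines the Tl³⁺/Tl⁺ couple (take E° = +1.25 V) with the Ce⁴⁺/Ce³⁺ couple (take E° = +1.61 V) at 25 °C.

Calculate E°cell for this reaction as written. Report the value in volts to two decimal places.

+0.36 V

The Ce⁴⁺/Ce³⁺ couple has the higher reduction potential, so it is the cathode; Tl³⁺/Tl⁺ is oxidised at the anode.
E°cell = E°(cathode) − E°(anode) = (+1.61) − (+1.25) = +0.36 V.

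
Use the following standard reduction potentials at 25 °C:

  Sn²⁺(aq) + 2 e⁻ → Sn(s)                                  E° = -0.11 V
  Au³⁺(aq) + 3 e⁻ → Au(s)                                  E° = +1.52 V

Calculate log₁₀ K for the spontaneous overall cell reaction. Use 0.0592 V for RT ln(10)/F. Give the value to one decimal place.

Cathode: Au³⁺/Au; anode: Sn²⁺/Sn. E°cell = +1.63 V, n = 6.
log K = nE°cell / 0.0592 = (6)(+1.63) / 0.0592 = 165.2.

165.2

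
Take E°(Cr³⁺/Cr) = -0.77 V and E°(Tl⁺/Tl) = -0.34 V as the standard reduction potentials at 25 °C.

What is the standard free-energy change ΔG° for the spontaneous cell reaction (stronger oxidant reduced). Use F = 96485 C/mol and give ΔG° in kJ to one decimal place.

-124.5 kJ

Tl⁺/Tl (E° = -0.34 V) is the cathode; Cr³⁺/Cr (E° = -0.77 V) is the anode, so E°cell = +0.43 V.
Balancing electrons gives n = 3 (lcm of 1 and 3).
ΔG° = −nFE° = −(3)(96485)(+0.43) = -124,466 J = -124.5 kJ.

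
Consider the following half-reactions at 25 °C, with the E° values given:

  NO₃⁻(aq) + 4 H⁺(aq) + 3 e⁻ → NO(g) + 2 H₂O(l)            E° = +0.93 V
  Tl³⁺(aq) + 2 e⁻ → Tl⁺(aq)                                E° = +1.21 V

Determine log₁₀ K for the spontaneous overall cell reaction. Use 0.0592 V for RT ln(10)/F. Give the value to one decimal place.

28.4

Cathode: Tl³⁺/Tl⁺; anode: NO₃⁻/NO. E°cell = +0.28 V, n = 6.
log K = nE°cell / 0.0592 = (6)(+0.28) / 0.0592 = 28.4.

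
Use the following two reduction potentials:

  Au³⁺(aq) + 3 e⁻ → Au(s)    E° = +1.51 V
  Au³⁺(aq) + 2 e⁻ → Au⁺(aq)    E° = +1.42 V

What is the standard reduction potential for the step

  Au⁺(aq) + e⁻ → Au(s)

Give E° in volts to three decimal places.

Sequential free energies add, so n₃E°₃ = n₁E°₁ + n₂E°₂.
With n₃ = 3, and the known step contributing 2×(+1.42) V, the unknown satisfies 1·E° = 3×(+1.51) − 2×(+1.42) = +1.690.
E° = +1.690 / 1 = +1.690 V.

+1.690 V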